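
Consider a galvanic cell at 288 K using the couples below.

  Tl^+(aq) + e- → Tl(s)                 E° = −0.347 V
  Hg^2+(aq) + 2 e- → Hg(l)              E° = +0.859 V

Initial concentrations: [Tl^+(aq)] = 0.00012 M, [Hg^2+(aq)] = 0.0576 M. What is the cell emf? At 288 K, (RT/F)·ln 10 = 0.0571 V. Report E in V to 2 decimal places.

+1.39 V

Hg²⁺/Hg is reduced (cathode, E° = +0.859 V) and Tl⁺/Tl is oxidized (anode).
E°cell = E°cat − E°an = +0.859 − (−0.347) = +1.206 V; n = 2.
For the overall reaction Hg^2+(aq) + 2 Tl(s) → Hg(l) + 2 Tl^+(aq), Q = [Tl^+(aq)]^2 / [Hg^2+(aq)] = 2.5×10^−7, giving log Q = −6.602.
E = E° − (0.0571/n)·log Q = +1.206 − (0.0571/2)(−6.602) = +1.39 V.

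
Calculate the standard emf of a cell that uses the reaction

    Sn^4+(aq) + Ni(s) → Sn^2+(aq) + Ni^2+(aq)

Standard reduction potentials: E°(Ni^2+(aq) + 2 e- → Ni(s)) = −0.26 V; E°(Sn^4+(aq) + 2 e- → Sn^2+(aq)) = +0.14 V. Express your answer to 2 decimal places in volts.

Sn^4+(aq) gains electrons, so the Sn⁴⁺/Sn²⁺ couple is the cathode; the Ni²⁺/Ni couple is the anode.
E°cell = E°(cathode) − E°(anode) = +0.14 − (−0.26) = +0.40 V.

+0.40 V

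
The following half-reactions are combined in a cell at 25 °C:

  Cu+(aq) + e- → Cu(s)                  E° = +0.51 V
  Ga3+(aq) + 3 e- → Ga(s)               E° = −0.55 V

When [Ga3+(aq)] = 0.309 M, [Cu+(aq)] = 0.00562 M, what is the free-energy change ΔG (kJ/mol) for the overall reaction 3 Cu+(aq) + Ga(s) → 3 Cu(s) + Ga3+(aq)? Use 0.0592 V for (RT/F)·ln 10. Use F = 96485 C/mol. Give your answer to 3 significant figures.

The standard cell potential is +0.51 − (−0.55) = +1.06 V, with n = 3 electrons in the balanced equation.
Here Q = [Ga3+(aq)] / [Cu+(aq)]^3 = 1.74×10^6 (log Q = 6.241), giving E = +1.06 − (0.0592/3)·(6.241) = +0.9368 V.
Finally ΔG = −nFE = −(3)(96485 C/mol)(+0.9368 V) = −271 kJ/mol.

−271 kJ/mol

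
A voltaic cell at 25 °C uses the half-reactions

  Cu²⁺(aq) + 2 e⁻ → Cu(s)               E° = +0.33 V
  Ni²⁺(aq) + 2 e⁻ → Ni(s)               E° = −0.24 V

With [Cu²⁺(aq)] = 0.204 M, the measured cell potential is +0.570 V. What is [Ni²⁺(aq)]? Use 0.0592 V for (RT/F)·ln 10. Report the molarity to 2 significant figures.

0.20 M

The Cu²⁺/Cu couple has the larger reduction potential, so it is the cathode: E°cell = +0.33 − (−0.24) = +0.57 V and n = 2.
From the Nernst equation, log Q = n(E° − E)/0.0592 = 2·(+0.57 − (+0.570))/0.0592 = 0.000.
Balancing electrons gives Cu²⁺(aq) + Ni(s) → Cu(s) + Ni²⁺(aq); thus Q = [Ni²⁺(aq)] / [Cu²⁺(aq)].
Isolating [Ni²⁺(aq)] in Q = 10^{0.000} yields log [Ni²⁺(aq)] = −0.690, i.e. 0.20 M.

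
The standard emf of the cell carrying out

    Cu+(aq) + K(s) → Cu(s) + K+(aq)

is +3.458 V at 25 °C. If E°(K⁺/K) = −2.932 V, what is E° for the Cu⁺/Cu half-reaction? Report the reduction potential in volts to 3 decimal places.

+0.526 V

In the reaction as written the Cu⁺/Cu couple is reduced (cathode) and K⁺/K is oxidized (anode), so E°cell = E°(Cu⁺/Cu) − E°(K⁺/K).
E°(Cu⁺/Cu) = E°cell + E°(anode) = +3.458 + (−2.932) = +0.526 V.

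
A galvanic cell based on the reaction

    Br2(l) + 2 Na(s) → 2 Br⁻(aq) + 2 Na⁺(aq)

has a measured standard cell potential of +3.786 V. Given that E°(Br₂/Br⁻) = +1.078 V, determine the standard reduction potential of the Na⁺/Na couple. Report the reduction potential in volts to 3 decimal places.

−2.708 V

In the reaction as written the Br₂/Br⁻ couple is reduced (cathode) and Na⁺/Na is oxidized (anode), so E°cell = E°(Br₂/Br⁻) − E°(Na⁺/Na).
E°(Na⁺/Na) = E°(cathode) − E°cell = +1.078 − (+3.786) = −2.708 V.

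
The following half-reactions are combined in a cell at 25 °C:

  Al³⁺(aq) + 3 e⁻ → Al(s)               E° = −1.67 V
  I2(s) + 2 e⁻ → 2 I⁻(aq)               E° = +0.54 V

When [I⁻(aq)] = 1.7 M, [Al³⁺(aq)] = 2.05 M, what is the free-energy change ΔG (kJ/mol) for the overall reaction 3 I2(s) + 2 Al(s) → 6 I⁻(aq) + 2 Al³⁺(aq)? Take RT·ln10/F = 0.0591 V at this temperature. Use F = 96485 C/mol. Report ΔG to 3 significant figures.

With I₂/I⁻ reduced at the cathode, E°cell = +0.54 − (−1.67) = +2.21 V and n = 6.
Here Q = [I⁻(aq)]^6·[Al³⁺(aq)]^2 = 101 (log Q = 2.006), giving E = +2.21 − (0.0591/6)·(2.006) = +2.1902 V.
Then ΔG = −nFE = −6 × 96485 × +2.1902 J/mol = −1270 kJ/mol.

−1270 kJ/mol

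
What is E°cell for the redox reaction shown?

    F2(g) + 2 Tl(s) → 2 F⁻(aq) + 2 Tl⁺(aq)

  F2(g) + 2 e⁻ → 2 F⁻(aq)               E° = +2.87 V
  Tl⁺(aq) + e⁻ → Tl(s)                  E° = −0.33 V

F2(g) gains electrons, so the F₂/F⁻ couple is the cathode; the Tl⁺/Tl couple is the anode.
E°cell = E°(cathode) − E°(anode) = +2.87 − (−0.33) = +3.20 V.
The positive value indicates the reaction is spontaneous as written.

+3.20 V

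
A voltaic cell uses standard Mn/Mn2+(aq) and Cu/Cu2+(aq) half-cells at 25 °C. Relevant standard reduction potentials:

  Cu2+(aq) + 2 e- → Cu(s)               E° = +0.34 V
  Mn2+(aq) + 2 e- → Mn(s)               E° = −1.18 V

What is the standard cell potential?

Of the two couples in this cell, the one with the more positive reduction potential is reduced at the cathode: here that is Cu²⁺/Cu (+0.34 V); Mn²⁺/Mn (−1.18 V) is the anode.
E°cell = E°(cathode) − E°(anode) = +0.34 − (−1.18) = +1.52 V.

+1.52 V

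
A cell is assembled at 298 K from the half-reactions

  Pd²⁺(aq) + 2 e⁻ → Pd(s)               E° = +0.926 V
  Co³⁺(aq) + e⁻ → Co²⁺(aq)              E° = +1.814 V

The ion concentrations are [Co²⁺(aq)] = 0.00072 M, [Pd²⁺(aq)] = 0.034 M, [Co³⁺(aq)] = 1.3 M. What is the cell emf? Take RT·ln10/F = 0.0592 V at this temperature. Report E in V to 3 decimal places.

Since E°(Co³⁺/Co²⁺) > E°(Pd²⁺/Pd), Co³⁺/Co²⁺ serves as the cathode.
The standard potential is +1.814 − (+0.926) = +0.888 V and the balanced reaction transfers n = 2 electrons.
For the overall reaction 2 Co³⁺(aq) + Pd(s) → 2 Co²⁺(aq) + Pd²⁺(aq), Q = ([Co²⁺(aq)]^2·[Pd²⁺(aq)]) / [Co³⁺(aq)]^2 = 1.04×10^−8, giving log Q = −7.982.
E = E° − (0.0592/n)·log Q = +0.888 − (0.0592/2)(−7.982) = +1.124 V.

+1.124 V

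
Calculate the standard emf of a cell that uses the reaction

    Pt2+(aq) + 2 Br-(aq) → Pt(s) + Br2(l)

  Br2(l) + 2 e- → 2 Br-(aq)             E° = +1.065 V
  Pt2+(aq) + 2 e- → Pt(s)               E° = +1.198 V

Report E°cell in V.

+0.133 V

In the reaction as written, Pt2+(aq) is reduced (cathode) and Br2(l) is produced by oxidation at the anode.
E°cell = E°(cathode) − E°(anode) = +1.198 − (+1.065) = +0.133 V.
The positive value indicates the reaction is spontaneous as written.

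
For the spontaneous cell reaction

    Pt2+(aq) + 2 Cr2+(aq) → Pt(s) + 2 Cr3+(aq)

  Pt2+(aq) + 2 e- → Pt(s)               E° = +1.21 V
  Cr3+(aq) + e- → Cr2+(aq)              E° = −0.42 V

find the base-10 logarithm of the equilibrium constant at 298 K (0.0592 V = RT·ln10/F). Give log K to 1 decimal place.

log K = 55.1

The Pt²⁺/Pt couple is reduced (cathode); E°cell = +1.21 − (−0.42) = +1.63 V with n = 2.
At equilibrium E = 0, so log K = nE°cell / 0.0592 = (2)(+1.63) / 0.0592 = 55.1.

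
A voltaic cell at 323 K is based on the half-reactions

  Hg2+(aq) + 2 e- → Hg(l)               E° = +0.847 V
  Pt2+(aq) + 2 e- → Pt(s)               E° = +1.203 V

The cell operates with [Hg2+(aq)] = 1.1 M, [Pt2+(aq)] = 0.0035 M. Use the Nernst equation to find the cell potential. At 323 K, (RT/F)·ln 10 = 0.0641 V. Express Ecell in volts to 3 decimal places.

Pt²⁺/Pt is reduced (cathode, E° = +1.203 V) and Hg²⁺/Hg is oxidized (anode).
The standard potential is +1.203 − (+0.847) = +0.356 V and the balanced reaction transfers n = 2 electrons.
The balanced reaction is Pt2+(aq) + Hg(l) → Pt(s) + Hg2+(aq), so Q = [Hg2+(aq)] / [Pt2+(aq)] = 314 and log Q = 2.497.
By the Nernst equation, E = +0.356 − (0.0641/2)·(2.497) = +0.276 V.

+0.276 V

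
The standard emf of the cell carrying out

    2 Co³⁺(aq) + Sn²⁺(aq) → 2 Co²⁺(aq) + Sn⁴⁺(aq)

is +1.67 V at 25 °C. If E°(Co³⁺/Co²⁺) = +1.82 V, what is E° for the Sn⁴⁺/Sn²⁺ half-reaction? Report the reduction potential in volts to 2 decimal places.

In the reaction as written the Co³⁺/Co²⁺ couple is reduced (cathode) and Sn⁴⁺/Sn²⁺ is oxidized (anode), so E°cell = E°(Co³⁺/Co²⁺) − E°(Sn⁴⁺/Sn²⁺).
E°(Sn⁴⁺/Sn²⁺) = E°(cathode) − E°cell = +1.82 − (+1.67) = +0.15 V.

+0.15 V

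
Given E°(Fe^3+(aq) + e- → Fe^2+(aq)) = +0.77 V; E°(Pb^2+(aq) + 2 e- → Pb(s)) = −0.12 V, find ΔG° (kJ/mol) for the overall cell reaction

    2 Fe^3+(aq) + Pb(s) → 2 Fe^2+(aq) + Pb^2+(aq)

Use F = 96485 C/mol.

In the reaction as written Fe^3+(aq) is reduced, so the Fe³⁺/Fe²⁺ couple is the cathode and Pb²⁺/Pb is the anode.
E°cell = +0.77 − (−0.12) = +0.89 V; balancing electrons gives n = 2.
ΔG° = −nFE°cell = −(2)(96485)(+0.89) J/mol = −172 kJ/mol.

−172 kJ/mol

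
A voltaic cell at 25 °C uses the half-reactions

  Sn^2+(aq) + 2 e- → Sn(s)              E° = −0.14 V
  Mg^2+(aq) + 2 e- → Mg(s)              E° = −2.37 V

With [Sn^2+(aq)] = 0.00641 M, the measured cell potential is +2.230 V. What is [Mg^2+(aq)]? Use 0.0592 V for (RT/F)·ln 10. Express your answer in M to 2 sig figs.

With Sn²⁺/Sn at the cathode and Mg²⁺/Mg at the anode, E°cell = −0.14 − (−2.37) = +2.23 V (n = 2).
From the Nernst equation, log Q = n(E° − E)/0.0592 = 2·(+2.23 − (+2.230))/0.0592 = 0.000.
For Sn^2+(aq) + Mg(s) → Sn(s) + Mg^2+(aq), the reaction quotient is Q = [Mg^2+(aq)] / [Sn^2+(aq)].
Substituting the known concentrations and solving, log [Mg^2+(aq)] = −2.193 and [Mg^2+(aq)] = 0.0064 M.

0.0064 M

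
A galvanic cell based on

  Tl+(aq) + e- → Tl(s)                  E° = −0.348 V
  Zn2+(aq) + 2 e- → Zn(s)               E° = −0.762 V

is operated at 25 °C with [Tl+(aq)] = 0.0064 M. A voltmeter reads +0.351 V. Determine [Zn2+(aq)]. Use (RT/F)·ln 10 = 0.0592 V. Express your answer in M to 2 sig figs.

0.0055 M

Tl⁺/Tl is the cathode (higher E°); E°cell = −0.348 − (−0.762) = +0.414 V with n = 2.
Since E = E° − (0.0592/n)·log Q, log Q = n(E° − E)/0.0592 = 2.128.
For 2 Tl+(aq) + Zn(s) → 2 Tl(s) + Zn2+(aq), the reaction quotient is Q = [Zn2+(aq)] / [Tl+(aq)]^2.
Substituting the known concentrations and solving, log [Zn2+(aq)] = −2.260 and [Zn2+(aq)] = 0.0055 M.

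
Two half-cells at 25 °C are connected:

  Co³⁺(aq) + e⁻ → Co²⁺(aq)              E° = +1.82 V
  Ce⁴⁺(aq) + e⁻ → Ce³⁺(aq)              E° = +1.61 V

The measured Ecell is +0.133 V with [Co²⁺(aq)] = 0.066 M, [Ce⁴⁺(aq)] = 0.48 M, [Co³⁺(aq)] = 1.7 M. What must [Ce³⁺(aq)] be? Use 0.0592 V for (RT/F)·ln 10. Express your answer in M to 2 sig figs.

0.00093 M

With Co³⁺/Co²⁺ at the cathode and Ce⁴⁺/Ce³⁺ at the anode, E°cell = +1.82 − (+1.61) = +0.21 V (n = 1).
Since E = E° − (0.0592/n)·log Q, log Q = n(E° − E)/0.0592 = 1.301.
Balancing electrons gives Co³⁺(aq) + Ce³⁺(aq) → Co²⁺(aq) + Ce⁴⁺(aq); thus Q = ([Co²⁺(aq)]·[Ce⁴⁺(aq)]) / ([Co³⁺(aq)]·[Ce³⁺(aq)]).
Isolating [Ce³⁺(aq)] in Q = 10^{1.301} yields log [Ce³⁺(aq)] = −3.031, i.e. 0.00093 M.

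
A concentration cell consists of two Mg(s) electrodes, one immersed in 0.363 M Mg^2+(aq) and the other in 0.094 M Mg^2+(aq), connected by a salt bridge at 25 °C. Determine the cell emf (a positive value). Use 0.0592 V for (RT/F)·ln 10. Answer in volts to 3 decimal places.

For a concentration cell E°cell = 0, since both electrodes use the same couple.
The compartment with the higher Mg^2+(aq) concentration (0.363 M) acts as the cathode; ions are reduced there and produced at the dilute (0.094 M) anode.
With n = 2, Ecell = −(0.0592/2)·log([dilute]/[conc]) = −(0.0592/2)·log(0.094/0.363) = +0.017 V.

0.017 V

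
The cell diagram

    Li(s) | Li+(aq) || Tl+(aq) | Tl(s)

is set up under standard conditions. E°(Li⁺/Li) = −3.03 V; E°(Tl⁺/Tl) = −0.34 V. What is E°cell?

By convention the left-hand electrode in cell notation is the anode (oxidation) and the right-hand electrode is the cathode (reduction).
E°cell = E°(right) − E°(left) = −0.34 − (−3.03) = +2.69 V.

+2.69 V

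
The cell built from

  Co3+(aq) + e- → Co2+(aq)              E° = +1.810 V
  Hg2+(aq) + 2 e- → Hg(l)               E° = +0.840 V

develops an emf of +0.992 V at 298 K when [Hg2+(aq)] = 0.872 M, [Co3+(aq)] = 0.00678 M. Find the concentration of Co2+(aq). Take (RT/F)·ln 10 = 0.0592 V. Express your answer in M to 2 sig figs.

0.0031 M

The Co³⁺/Co²⁺ couple has the larger reduction potential, so it is the cathode: E°cell = +1.810 − (+0.840) = +0.970 V and n = 2.
Since E = E° − (0.0592/n)·log Q, log Q = n(E° − E)/0.0592 = −0.743.
The balanced reaction is 2 Co3+(aq) + Hg(l) → 2 Co2+(aq) + Hg2+(aq), so Q = ([Co2+(aq)]^2·[Hg2+(aq)]) / [Co3+(aq)]^2.
Isolating [Co2+(aq)] in Q = 10^{−0.743} yields log [Co2+(aq)] = −2.511, i.e. 0.0031 M.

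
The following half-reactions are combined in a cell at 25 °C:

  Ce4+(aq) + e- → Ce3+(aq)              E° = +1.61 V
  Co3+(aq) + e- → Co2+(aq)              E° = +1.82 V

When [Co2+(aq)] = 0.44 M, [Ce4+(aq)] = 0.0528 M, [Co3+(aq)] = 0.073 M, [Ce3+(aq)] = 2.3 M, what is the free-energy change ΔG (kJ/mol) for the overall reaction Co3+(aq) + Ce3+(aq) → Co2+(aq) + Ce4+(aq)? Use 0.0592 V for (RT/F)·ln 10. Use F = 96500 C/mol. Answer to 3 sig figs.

−25.2 kJ/mol

With Co³⁺/Co²⁺ reduced at the cathode, E°cell = +1.82 − (+1.61) = +0.21 V and n = 1.
The reaction quotient is ([Co2+(aq)]·[Ce4+(aq)]) / ([Co3+(aq)]·[Ce3+(aq)]) = 0.138; by Nernst, E = +0.21 − (0.0592/1)(−0.859) = +0.2609 V.
Then ΔG = −nFE = −1 × 96500 × +0.2609 J/mol = −25.2 kJ/mol.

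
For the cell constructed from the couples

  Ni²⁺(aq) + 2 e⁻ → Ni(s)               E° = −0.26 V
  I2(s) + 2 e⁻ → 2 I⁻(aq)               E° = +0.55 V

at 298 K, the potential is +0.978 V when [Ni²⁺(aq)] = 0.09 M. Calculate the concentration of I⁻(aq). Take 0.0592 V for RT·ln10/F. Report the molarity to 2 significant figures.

0.0048 M

The I₂/I⁻ couple has the larger reduction potential, so it is the cathode: E°cell = +0.55 − (−0.26) = +0.81 V and n = 2.
Since E = E° − (0.0592/n)·log Q, log Q = n(E° − E)/0.0592 = −5.676.
Balancing electrons gives I2(s) + Ni(s) → 2 I⁻(aq) + Ni²⁺(aq); thus Q = [I⁻(aq)]^2·[Ni²⁺(aq)].
Substituting the known concentrations and solving, log [I⁻(aq)] = −2.315 and [I⁻(aq)] = 0.0048 M.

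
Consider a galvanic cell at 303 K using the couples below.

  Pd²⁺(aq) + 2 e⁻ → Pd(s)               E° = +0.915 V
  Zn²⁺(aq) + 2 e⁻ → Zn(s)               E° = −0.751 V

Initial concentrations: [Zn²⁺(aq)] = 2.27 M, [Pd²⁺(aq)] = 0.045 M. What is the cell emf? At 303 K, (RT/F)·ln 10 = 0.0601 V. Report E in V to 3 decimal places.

+1.615 V

The Pd²⁺/Pd couple has the more positive E°, so it is the cathode; Zn²⁺/Zn is the anode.
The standard potential is +0.915 − (−0.751) = +1.666 V and the balanced reaction transfers n = 2 electrons.
For the overall reaction Pd²⁺(aq) + Zn(s) → Pd(s) + Zn²⁺(aq), Q = [Zn²⁺(aq)] / [Pd²⁺(aq)] = 50.4, giving log Q = 1.703.
E = E° − (0.0601/n)·log Q = +1.666 − (0.0601/2)(1.703) = +1.615 V.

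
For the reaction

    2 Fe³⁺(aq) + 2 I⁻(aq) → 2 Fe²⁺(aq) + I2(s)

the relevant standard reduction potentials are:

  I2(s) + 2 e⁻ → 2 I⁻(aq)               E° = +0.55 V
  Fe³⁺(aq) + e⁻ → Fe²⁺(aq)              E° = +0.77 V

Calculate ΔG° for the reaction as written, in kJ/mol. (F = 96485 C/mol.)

In the reaction as written Fe³⁺(aq) is reduced, so the Fe³⁺/Fe²⁺ couple is the cathode and I₂/I⁻ is the anode.
E°cell = +0.77 − (+0.55) = +0.22 V; balancing electrons gives n = 2.
ΔG° = −nFE°cell = −(2)(96485)(+0.22) J/mol = −42.5 kJ/mol.

−42.5 kJ/mol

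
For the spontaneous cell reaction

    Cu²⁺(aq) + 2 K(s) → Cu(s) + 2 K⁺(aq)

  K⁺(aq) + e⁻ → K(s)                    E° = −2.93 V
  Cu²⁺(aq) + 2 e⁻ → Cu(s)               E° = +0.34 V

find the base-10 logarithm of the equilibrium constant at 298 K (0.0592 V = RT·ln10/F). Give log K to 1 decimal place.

log K = 110.5

The Cu²⁺/Cu couple is reduced (cathode); E°cell = +0.34 − (−2.93) = +3.27 V with n = 2.
At equilibrium E = 0, so log K = nE°cell / 0.0592 = (2)(+3.27) / 0.0592 = 110.5.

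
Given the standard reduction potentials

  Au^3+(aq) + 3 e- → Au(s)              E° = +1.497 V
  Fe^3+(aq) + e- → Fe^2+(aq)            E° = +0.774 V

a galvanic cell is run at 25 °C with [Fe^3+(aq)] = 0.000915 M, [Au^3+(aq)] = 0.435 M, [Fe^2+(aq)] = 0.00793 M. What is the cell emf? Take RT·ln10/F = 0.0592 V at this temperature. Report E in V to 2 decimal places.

Au³⁺/Au is reduced (cathode, E° = +1.497 V) and Fe³⁺/Fe²⁺ is oxidized (anode).
E°cell = +1.497 − (+0.774) = +0.723 V, with n = 3 electrons transferred.
Balancing gives Au^3+(aq) + 3 Fe^2+(aq) → Au(s) + 3 Fe^3+(aq); hence Q = [Fe^3+(aq)]^3 / ([Au^3+(aq)]·[Fe^2+(aq)]^3) = 0.00353 (log Q = −2.452).
Applying E = E° − (RT ln10/nF)·log Q gives +0.723 − (0.0592/3)(−2.452) = +0.77 V.

+0.77 V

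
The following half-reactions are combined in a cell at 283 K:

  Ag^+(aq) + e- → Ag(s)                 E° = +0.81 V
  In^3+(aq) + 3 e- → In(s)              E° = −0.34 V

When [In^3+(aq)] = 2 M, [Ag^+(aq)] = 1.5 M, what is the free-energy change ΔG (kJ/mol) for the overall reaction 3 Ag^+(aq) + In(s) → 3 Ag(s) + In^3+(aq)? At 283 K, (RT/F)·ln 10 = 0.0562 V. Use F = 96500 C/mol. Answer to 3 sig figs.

The standard cell potential is +0.81 − (−0.34) = +1.15 V, with n = 3 electrons in the balanced equation.
Q = [In^3+(aq)] / [Ag^+(aq)]^3 = 0.593, so log Q = −0.227 and E = +1.15 − (0.0562/3)(−0.227) = +1.1543 V.
Finally ΔG = −nFE = −(3)(96500 C/mol)(+1.1543 V) = −334 kJ/mol.

−334 kJ/mol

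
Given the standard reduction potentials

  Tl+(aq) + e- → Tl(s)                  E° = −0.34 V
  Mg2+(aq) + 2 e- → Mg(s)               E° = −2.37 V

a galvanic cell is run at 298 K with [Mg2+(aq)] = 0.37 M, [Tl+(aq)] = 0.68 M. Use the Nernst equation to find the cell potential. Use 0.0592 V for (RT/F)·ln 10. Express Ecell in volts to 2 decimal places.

The Tl⁺/Tl couple has the more positive E°, so it is the cathode; Mg²⁺/Mg is the anode.
E°cell = E°cat − E°an = −0.34 − (−2.37) = +2.03 V; n = 2.
The balanced reaction is 2 Tl+(aq) + Mg(s) → 2 Tl(s) + Mg2+(aq), so Q = [Mg2+(aq)] / [Tl+(aq)]^2 = 0.8 and log Q = −0.097.
E = E° − (0.0592/n)·log Q = +2.03 − (0.0592/2)(−0.097) = +2.03 V.

+2.03 V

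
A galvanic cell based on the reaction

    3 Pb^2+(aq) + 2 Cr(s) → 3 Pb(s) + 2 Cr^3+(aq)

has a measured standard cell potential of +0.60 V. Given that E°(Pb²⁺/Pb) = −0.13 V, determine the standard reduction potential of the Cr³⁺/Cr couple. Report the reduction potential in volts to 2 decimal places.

In the reaction as written the Pb²⁺/Pb couple is reduced (cathode) and Cr³⁺/Cr is oxidized (anode), so E°cell = E°(Pb²⁺/Pb) − E°(Cr³⁺/Cr).
E°(Cr³⁺/Cr) = E°(cathode) − E°cell = −0.13 − (+0.60) = −0.73 V.

−0.73 V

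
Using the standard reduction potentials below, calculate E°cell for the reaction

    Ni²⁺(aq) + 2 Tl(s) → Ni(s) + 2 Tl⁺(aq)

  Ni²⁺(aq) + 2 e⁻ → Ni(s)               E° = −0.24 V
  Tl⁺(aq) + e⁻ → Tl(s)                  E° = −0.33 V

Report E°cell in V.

Ni²⁺(aq) gains electrons, so the Ni²⁺/Ni couple is the cathode; the Tl⁺/Tl couple is the anode.
E°cell = E°(cathode) − E°(anode) = −0.24 − (−0.33) = +0.09 V.

+0.09 V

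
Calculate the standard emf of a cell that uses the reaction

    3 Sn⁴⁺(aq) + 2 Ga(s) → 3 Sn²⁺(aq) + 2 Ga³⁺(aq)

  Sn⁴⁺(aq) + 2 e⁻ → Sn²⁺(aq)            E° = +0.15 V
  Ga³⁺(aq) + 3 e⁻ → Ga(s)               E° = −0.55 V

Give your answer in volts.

+0.70 V

Sn⁴⁺(aq) gains electrons, so the Sn⁴⁺/Sn²⁺ couple is the cathode; the Ga³⁺/Ga couple is the anode.
E°cell = E°(cathode) − E°(anode) = +0.15 − (−0.55) = +0.70 V.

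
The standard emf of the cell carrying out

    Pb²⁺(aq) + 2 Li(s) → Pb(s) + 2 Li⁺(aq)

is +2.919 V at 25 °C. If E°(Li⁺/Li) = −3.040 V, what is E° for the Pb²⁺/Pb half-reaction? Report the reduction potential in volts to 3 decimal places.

In the reaction as written the Pb²⁺/Pb couple is reduced (cathode) and Li⁺/Li is oxidized (anode), so E°cell = E°(Pb²⁺/Pb) − E°(Li⁺/Li).
E°(Pb²⁺/Pb) = E°cell + E°(anode) = +2.919 + (−3.040) = −0.121 V.

−0.121 V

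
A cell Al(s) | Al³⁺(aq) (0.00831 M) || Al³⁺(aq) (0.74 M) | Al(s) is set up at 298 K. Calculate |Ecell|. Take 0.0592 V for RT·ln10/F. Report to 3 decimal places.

0.038 V

For a concentration cell E°cell = 0, since both electrodes use the same couple.
The compartment with the higher Al³⁺(aq) concentration (0.74 M) acts as the cathode; ions are reduced there and produced at the dilute (0.00831 M) anode.
With n = 3, Ecell = −(0.0592/3)·log([dilute]/[conc]) = −(0.0592/3)·log(0.00831/0.74) = +0.038 V.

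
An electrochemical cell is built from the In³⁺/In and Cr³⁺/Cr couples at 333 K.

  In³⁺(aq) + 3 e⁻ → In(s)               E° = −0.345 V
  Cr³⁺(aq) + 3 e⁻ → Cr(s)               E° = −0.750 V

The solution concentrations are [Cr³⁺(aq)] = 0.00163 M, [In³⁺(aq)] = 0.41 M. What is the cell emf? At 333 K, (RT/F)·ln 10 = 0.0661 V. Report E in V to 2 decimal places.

Since E°(In³⁺/In) > E°(Cr³⁺/Cr), In³⁺/In serves as the cathode.
The standard potential is −0.345 − (−0.750) = +0.405 V and the balanced reaction transfers n = 3 electrons.
Balancing gives In³⁺(aq) + Cr(s) → In(s) + Cr³⁺(aq); hence Q = [Cr³⁺(aq)] / [In³⁺(aq)] = 0.00398 (log Q = −2.401).
E = E° − (0.0661/n)·log Q = +0.405 − (0.0661/3)(−2.401) = +0.46 V.

+0.46 V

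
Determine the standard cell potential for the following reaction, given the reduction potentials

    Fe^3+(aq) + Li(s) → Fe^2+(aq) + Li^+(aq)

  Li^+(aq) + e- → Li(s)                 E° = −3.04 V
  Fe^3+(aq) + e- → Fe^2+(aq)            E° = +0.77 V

Fe^3+(aq) gains electrons, so the Fe³⁺/Fe²⁺ couple is the cathode; the Li⁺/Li couple is the anode.
E°cell = E°(cathode) − E°(anode) = +0.77 − (−3.04) = +3.81 V.
The positive value indicates the reaction is spontaneous as written.

+3.81 V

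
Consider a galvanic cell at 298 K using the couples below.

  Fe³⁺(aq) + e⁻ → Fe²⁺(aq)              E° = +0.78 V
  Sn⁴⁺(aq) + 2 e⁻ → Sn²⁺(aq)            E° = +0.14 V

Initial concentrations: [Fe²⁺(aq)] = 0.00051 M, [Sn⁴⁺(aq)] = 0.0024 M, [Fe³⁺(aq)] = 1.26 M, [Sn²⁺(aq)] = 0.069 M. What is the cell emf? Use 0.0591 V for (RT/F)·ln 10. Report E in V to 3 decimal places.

The Fe³⁺/Fe²⁺ couple has the more positive E°, so it is the cathode; Sn⁴⁺/Sn²⁺ is the anode.
The standard potential is +0.78 − (+0.14) = +0.64 V and the balanced reaction transfers n = 2 electrons.
For the overall reaction 2 Fe³⁺(aq) + Sn²⁺(aq) → 2 Fe²⁺(aq) + Sn⁴⁺(aq), Q = ([Fe²⁺(aq)]^2·[Sn⁴⁺(aq)]) / ([Fe³⁺(aq)]^2·[Sn²⁺(aq)]) = 5.7×10^−9, giving log Q = −8.244.
Applying E = E° − (RT ln10/nF)·log Q gives +0.64 − (0.0591/2)(−8.244) = +0.884 V.

+0.884 V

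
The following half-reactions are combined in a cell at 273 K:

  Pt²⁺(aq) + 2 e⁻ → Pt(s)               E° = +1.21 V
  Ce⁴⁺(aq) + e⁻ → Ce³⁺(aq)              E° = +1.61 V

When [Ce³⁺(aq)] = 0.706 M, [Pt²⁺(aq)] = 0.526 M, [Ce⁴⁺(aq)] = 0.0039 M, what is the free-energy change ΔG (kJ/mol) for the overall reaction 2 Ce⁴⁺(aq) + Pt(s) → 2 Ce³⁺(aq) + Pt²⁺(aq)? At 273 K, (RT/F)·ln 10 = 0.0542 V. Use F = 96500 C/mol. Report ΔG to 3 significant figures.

The standard cell potential is +1.61 − (+1.21) = +0.40 V, with n = 2 electrons in the balanced equation.
The reaction quotient is ([Ce³⁺(aq)]^2·[Pt²⁺(aq)]) / [Ce⁴⁺(aq)]^2 = 1.72×10^4; by Nernst, E = +0.40 − (0.0542/2)(4.236) = +0.2852 V.
Finally ΔG = −nFE = −(2)(96500 C/mol)(+0.2852 V) = −55.0 kJ/mol.

−55.0 kJ/mol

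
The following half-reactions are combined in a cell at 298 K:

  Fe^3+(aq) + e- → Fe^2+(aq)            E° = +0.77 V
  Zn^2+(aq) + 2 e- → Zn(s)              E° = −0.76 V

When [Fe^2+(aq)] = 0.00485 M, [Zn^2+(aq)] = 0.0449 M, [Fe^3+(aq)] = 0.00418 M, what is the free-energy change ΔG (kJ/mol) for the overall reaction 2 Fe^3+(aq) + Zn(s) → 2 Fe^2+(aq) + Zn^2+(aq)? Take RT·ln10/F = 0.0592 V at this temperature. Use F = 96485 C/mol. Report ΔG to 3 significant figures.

E°cell = +0.77 − (−0.76) = +1.53 V; the balanced reaction transfers n = 2 electrons.
Q = ([Fe^2+(aq)]^2·[Zn^2+(aq)]) / [Fe^3+(aq)]^2 = 0.0604, so log Q = −1.219 and E = +1.53 − (0.0592/2)(−1.219) = +1.5661 V.
Finally ΔG = −nFE = −(2)(96485 C/mol)(+1.5661 V) = −302 kJ/mol.

−302 kJ/mol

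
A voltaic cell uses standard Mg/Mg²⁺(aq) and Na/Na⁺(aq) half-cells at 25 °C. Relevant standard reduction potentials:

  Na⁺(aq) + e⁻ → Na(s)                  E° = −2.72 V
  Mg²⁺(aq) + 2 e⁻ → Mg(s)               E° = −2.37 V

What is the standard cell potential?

+0.35 V

Of the two couples in this cell, the one with the more positive reduction potential is reduced at the cathode: here that is Mg²⁺/Mg (−2.37 V); Na⁺/Na (−2.72 V) is the anode.
E°cell = E°(cathode) − E°(anode) = −2.37 − (−2.72) = +0.35 V.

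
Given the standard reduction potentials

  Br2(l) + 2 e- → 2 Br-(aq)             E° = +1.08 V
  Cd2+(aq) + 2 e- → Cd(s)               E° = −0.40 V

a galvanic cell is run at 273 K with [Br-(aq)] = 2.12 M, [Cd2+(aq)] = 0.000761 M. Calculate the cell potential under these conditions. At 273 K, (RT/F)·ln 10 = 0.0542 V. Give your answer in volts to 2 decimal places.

+1.55 V

The Br₂/Br⁻ couple has the more positive E°, so it is the cathode; Cd²⁺/Cd is the anode.
E°cell = E°cat − E°an = +1.08 − (−0.40) = +1.48 V; n = 2.
Balancing gives Br2(l) + Cd(s) → 2 Br-(aq) + Cd2+(aq); hence Q = [Br-(aq)]^2·[Cd2+(aq)] = 0.00342 (log Q = −2.466).
By the Nernst equation, E = +1.48 − (0.0542/2)·(−2.466) = +1.55 V.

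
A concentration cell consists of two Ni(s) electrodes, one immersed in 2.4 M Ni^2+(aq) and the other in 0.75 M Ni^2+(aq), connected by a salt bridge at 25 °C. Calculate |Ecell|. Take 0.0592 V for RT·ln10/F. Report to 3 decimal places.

0.015 V

For a concentration cell E°cell = 0, since both electrodes use the same couple.
The compartment with the higher Ni^2+(aq) concentration (2.4 M) acts as the cathode; ions are reduced there and produced at the dilute (0.75 M) anode.
With n = 2, Ecell = −(0.0592/2)·log([dilute]/[conc]) = −(0.0592/2)·log(0.75/2.4) = +0.015 V.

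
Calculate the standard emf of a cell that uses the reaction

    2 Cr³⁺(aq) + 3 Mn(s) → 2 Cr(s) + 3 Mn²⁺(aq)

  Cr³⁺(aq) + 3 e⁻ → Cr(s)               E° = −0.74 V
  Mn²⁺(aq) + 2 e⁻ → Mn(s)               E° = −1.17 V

Cr³⁺(aq) gains electrons, so the Cr³⁺/Cr couple is the cathode; the Mn²⁺/Mn couple is the anode.
E°cell = E°(cathode) − E°(anode) = −0.74 − (−1.17) = +0.43 V.
The positive value indicates the reaction is spontaneous as written.

+0.43 V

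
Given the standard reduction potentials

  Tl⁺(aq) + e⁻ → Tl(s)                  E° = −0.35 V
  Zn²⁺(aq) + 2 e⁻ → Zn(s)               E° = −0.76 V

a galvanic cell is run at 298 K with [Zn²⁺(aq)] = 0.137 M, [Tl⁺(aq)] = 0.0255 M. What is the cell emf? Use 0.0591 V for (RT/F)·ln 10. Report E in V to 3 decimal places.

The Tl⁺/Tl couple has the more positive E°, so it is the cathode; Zn²⁺/Zn is the anode.
E°cell = E°cat − E°an = −0.35 − (−0.76) = +0.41 V; n = 2.
The balanced reaction is 2 Tl⁺(aq) + Zn(s) → 2 Tl(s) + Zn²⁺(aq), so Q = [Zn²⁺(aq)] / [Tl⁺(aq)]^2 = 211 and log Q = 2.324.
E = E° − (0.0591/n)·log Q = +0.41 − (0.0591/2)(2.324) = +0.341 V.

+0.341 V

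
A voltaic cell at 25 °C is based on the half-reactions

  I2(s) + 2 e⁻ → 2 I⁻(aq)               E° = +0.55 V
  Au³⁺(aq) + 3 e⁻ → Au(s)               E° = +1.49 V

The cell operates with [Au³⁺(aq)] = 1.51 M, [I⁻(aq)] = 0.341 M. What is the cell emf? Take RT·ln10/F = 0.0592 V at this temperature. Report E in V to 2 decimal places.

+0.92 V

The Au³⁺/Au couple has the more positive E°, so it is the cathode; I₂/I⁻ is the anode.
E°cell = E°cat − E°an = +1.49 − (+0.55) = +0.94 V; n = 6.
Balancing gives 2 Au³⁺(aq) + 6 I⁻(aq) → 2 Au(s) + 3 I2(s); hence Q = 1 / ([Au³⁺(aq)]^2·[I⁻(aq)]^6) = 279 (log Q = 2.446).
Applying E = E° − (RT ln10/nF)·log Q gives +0.94 − (0.0592/6)(2.446) = +0.92 V.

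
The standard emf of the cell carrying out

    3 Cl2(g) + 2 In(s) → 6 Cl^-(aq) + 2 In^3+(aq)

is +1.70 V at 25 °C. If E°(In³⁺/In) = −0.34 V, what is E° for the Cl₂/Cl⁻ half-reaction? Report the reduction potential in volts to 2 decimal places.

In the reaction as written the Cl₂/Cl⁻ couple is reduced (cathode) and In³⁺/In is oxidized (anode), so E°cell = E°(Cl₂/Cl⁻) − E°(In³⁺/In).
E°(Cl₂/Cl⁻) = E°cell + E°(anode) = +1.70 + (−0.34) = +1.36 V.

+1.36 V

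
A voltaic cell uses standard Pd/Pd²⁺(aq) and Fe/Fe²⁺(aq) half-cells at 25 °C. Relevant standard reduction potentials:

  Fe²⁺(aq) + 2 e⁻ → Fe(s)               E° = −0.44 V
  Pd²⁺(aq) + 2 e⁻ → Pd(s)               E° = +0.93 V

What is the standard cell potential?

+1.37 V

Of the two couples in this cell, the one with the more positive reduction potential is reduced at the cathode: here that is Pd²⁺/Pd (+0.93 V); Fe²⁺/Fe (−0.44 V) is the anode.
E°cell = E°(cathode) − E°(anode) = +0.93 − (−0.44) = +1.37 V.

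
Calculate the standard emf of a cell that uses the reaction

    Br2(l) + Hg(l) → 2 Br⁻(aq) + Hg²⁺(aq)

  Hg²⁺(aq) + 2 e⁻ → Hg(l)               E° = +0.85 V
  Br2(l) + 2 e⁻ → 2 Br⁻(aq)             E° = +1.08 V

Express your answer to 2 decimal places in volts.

+0.23 V

In the reaction as written, Br2(l) is reduced (cathode) and Hg²⁺(aq) is produced by oxidation at the anode.
E°cell = E°(cathode) − E°(anode) = +1.08 − (+0.85) = +0.23 V.
The positive value indicates the reaction is spontaneous as written.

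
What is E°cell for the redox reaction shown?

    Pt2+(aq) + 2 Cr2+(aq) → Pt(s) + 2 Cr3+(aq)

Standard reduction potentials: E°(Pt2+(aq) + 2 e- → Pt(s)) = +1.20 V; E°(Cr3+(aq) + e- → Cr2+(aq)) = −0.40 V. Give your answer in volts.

In the reaction as written, Pt2+(aq) is reduced (cathode) and Cr3+(aq) is produced by oxidation at the anode.
E°cell = E°(cathode) − E°(anode) = +1.20 − (−0.40) = +1.60 V.

+1.60 V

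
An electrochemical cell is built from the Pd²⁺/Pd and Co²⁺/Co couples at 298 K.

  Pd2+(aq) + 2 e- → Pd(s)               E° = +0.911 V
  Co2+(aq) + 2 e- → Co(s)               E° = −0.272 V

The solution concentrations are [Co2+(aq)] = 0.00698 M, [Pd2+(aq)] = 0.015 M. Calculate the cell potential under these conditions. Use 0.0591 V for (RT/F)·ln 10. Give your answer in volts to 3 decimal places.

Since E°(Pd²⁺/Pd) > E°(Co²⁺/Co), Pd²⁺/Pd serves as the cathode.
The standard potential is +0.911 − (−0.272) = +1.183 V and the balanced reaction transfers n = 2 electrons.
For the overall reaction Pd2+(aq) + Co(s) → Pd(s) + Co2+(aq), Q = [Co2+(aq)] / [Pd2+(aq)] = 0.465, giving log Q = −0.332.
By the Nernst equation, E = +1.183 − (0.0591/2)·(−0.332) = +1.193 V.

+1.193 V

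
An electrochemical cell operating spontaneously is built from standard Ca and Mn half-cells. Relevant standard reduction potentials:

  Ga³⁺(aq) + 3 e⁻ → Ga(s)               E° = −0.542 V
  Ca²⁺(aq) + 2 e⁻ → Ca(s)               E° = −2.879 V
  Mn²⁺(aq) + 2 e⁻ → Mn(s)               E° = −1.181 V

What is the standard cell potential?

Of the two couples in this cell, the one with the more positive reduction potential is reduced at the cathode: here that is Mn²⁺/Mn (−1.181 V); Ca²⁺/Ca (−2.879 V) is the anode.
E°cell = E°(cathode) − E°(anode) = −1.181 − (−2.879) = +1.698 V.

+1.698 V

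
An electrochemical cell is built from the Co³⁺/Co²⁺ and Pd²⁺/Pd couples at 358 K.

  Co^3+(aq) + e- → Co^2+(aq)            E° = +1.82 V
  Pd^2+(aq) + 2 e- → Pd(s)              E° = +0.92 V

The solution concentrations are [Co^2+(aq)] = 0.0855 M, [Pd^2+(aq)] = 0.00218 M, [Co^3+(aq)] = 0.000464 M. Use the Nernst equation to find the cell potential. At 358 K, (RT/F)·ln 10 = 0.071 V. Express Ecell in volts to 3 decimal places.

+0.834 V

The Co³⁺/Co²⁺ couple has the more positive E°, so it is the cathode; Pd²⁺/Pd is the anode.
The standard potential is +1.82 − (+0.92) = +0.90 V and the balanced reaction transfers n = 2 electrons.
For the overall reaction 2 Co^3+(aq) + Pd(s) → 2 Co^2+(aq) + Pd^2+(aq), Q = ([Co^2+(aq)]^2·[Pd^2+(aq)]) / [Co^3+(aq)]^2 = 74, giving log Q = 1.869.
By the Nernst equation, E = +0.90 − (0.071/2)·(1.869) = +0.834 V.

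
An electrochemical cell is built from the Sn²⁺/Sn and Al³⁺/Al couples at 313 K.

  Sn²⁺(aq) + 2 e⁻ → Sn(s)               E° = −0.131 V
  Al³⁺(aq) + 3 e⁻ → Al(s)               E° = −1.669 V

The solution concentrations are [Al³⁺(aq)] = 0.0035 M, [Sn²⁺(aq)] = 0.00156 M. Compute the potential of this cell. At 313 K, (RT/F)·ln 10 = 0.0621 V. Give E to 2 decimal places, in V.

+1.50 V

Since E°(Sn²⁺/Sn) > E°(Al³⁺/Al), Sn²⁺/Sn serves as the cathode.
The standard potential is −0.131 − (−1.669) = +1.538 V and the balanced reaction transfers n = 6 electrons.
For the overall reaction 3 Sn²⁺(aq) + 2 Al(s) → 3 Sn(s) + 2 Al³⁺(aq), Q = [Al³⁺(aq)]^2 / [Sn²⁺(aq)]^3 = 3.23×10^3, giving log Q = 3.509.
By the Nernst equation, E = +1.538 − (0.0621/6)·(3.509) = +1.50 V.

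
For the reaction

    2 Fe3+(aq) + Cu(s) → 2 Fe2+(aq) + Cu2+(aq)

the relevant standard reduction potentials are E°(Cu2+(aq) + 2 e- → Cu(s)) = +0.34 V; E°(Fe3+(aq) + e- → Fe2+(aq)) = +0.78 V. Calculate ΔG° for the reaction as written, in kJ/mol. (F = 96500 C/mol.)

−84.9 kJ/mol

In the reaction as written Fe3+(aq) is reduced, so the Fe³⁺/Fe²⁺ couple is the cathode and Cu²⁺/Cu is the anode.
E°cell = +0.78 − (+0.34) = +0.44 V; balancing electrons gives n = 2.
ΔG° = −nFE°cell = −(2)(96500)(+0.44) J/mol = −84.9 kJ/mol.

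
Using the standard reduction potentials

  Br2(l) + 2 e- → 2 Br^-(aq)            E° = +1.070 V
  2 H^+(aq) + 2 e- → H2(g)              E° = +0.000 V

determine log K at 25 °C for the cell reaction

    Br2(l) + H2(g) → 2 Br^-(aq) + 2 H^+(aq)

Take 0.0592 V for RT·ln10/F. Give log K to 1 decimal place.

The Br₂/Br⁻ couple is reduced (cathode); E°cell = +1.070 − (+0.000) = +1.070 V with n = 2.
At equilibrium E = 0, so log K = nE°cell / 0.0592 = (2)(+1.070) / 0.0592 = 36.1.

log K = 36.1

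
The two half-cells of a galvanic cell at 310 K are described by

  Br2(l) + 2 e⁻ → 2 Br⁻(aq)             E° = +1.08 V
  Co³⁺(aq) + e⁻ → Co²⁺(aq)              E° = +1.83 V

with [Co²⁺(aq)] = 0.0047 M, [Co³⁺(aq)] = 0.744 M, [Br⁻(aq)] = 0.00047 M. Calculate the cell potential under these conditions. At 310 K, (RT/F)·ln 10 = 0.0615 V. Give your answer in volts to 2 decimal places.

Co³⁺/Co²⁺ is reduced (cathode, E° = +1.83 V) and Br₂/Br⁻ is oxidized (anode).
E°cell = +1.83 − (+1.08) = +0.75 V, with n = 2 electrons transferred.
Balancing gives 2 Co³⁺(aq) + 2 Br⁻(aq) → 2 Co²⁺(aq) + Br2(l); hence Q = [Co²⁺(aq)]^2 / ([Co³⁺(aq)]^2·[Br⁻(aq)]^2) = 181 (log Q = 2.257).
Applying E = E° − (RT ln10/nF)·log Q gives +0.75 − (0.0615/2)(2.257) = +0.68 V.

+0.68 V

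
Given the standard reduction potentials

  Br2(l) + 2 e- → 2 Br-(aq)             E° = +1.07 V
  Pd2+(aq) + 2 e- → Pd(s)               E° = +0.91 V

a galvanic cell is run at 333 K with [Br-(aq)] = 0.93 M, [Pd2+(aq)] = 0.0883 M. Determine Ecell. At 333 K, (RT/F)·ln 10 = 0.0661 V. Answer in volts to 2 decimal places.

The Br₂/Br⁻ couple has the more positive E°, so it is the cathode; Pd²⁺/Pd is the anode.
E°cell = E°cat − E°an = +1.07 − (+0.91) = +0.16 V; n = 2.
For the overall reaction Br2(l) + Pd(s) → 2 Br-(aq) + Pd2+(aq), Q = [Br-(aq)]^2·[Pd2+(aq)] = 0.0764, giving log Q = −1.117.
E = E° − (0.0661/n)·log Q = +0.16 − (0.0661/2)(−1.117) = +0.20 V.

+0.20 V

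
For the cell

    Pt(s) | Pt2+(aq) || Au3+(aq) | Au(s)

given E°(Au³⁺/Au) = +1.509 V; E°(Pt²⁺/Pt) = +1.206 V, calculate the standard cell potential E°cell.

+0.303 V

By convention the left-hand electrode in cell notation is the anode (oxidation) and the right-hand electrode is the cathode (reduction).
E°cell = E°(right) − E°(left) = +1.509 − (+1.206) = +0.303 V.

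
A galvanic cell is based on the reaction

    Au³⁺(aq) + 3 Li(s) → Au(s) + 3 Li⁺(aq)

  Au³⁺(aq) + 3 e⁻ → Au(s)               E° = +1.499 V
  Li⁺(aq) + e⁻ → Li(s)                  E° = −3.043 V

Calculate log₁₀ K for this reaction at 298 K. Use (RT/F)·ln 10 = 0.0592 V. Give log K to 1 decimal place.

log K = 230.2

The Au³⁺/Au couple is reduced (cathode); E°cell = +1.499 − (−3.043) = +4.542 V with n = 3.
At equilibrium E = 0, so log K = nE°cell / 0.0592 = (3)(+4.542) / 0.0592 = 230.2.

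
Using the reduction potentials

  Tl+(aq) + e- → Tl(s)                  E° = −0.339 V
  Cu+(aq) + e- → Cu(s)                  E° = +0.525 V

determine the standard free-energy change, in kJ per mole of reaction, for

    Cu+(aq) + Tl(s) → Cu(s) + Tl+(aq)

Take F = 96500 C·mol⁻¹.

In the reaction as written Cu+(aq) is reduced, so the Cu⁺/Cu couple is the cathode and Tl⁺/Tl is the anode.
E°cell = +0.525 − (−0.339) = +0.864 V; balancing electrons gives n = 1.
ΔG° = −nFE°cell = −(1)(96500)(+0.864) J/mol = −83.4 kJ/mol.

−83.4 kJ/mol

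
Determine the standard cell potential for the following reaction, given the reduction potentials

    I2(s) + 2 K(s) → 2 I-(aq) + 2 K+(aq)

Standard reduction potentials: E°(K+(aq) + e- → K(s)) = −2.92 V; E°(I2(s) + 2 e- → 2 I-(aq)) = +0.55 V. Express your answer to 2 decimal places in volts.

In the reaction as written, I2(s) is reduced (cathode) and K+(aq) is produced by oxidation at the anode.
E°cell = E°(cathode) − E°(anode) = +0.55 − (−2.92) = +3.47 V.
The positive value indicates the reaction is spontaneous as written.

+3.47 V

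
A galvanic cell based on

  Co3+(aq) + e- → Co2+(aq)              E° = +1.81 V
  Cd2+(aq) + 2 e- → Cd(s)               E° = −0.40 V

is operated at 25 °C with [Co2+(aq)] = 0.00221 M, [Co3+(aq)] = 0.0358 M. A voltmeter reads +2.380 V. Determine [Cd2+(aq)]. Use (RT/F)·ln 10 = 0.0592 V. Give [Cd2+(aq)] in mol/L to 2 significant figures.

0.00047 M

Co³⁺/Co²⁺ is the cathode (higher E°); E°cell = +1.81 − (−0.40) = +2.21 V with n = 2.
From the Nernst equation, log Q = n(E° − E)/0.0592 = 2·(+2.21 − (+2.380))/0.0592 = −5.743.
The balanced reaction is 2 Co3+(aq) + Cd(s) → 2 Co2+(aq) + Cd2+(aq), so Q = ([Co2+(aq)]^2·[Cd2+(aq)]) / [Co3+(aq)]^2.
Isolating [Cd2+(aq)] in Q = 10^{−5.743} yields log [Cd2+(aq)] = −3.324, i.e. 0.00047 M.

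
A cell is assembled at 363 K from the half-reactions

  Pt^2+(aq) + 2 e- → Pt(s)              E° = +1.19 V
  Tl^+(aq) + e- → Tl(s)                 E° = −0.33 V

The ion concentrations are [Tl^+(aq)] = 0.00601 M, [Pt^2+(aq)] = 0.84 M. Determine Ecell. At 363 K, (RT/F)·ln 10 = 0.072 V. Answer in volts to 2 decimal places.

+1.68 V

Pt²⁺/Pt is reduced (cathode, E° = +1.19 V) and Tl⁺/Tl is oxidized (anode).
E°cell = +1.19 − (−0.33) = +1.52 V, with n = 2 electrons transferred.
The balanced reaction is Pt^2+(aq) + 2 Tl(s) → Pt(s) + 2 Tl^+(aq), so Q = [Tl^+(aq)]^2 / [Pt^2+(aq)] = 4.3×10^−5 and log Q = −4.367.
Applying E = E° − (RT ln10/nF)·log Q gives +1.52 − (0.072/2)(−4.367) = +1.68 V.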